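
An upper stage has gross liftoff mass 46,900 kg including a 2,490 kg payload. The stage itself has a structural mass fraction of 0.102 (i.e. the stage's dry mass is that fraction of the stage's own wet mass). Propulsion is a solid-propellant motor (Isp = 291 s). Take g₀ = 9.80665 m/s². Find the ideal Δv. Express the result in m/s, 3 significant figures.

Δv ≈ 5420 m/s

Stage wet mass = m₀ − payload = 46,900 − 2,490 = 44,410 kg.
Stage dry mass = ε × stage wet mass = 0.102 × 44,410 = 4,529.82 kg.
Burnout mass m_f = stage dry + payload = 4,529.82 + 2,490 = 7,019.82 kg.
v_e = Isp · g₀ = 291 × 9.80665 = 2853.7 m/s.
By the Tsiolkovsky rocket equation, Δv = v_e · ln(46,900/7,019.82) = 2853.7 × ln(6.681) = 2853.7 × 1.8993 ≈ 5420 m/s.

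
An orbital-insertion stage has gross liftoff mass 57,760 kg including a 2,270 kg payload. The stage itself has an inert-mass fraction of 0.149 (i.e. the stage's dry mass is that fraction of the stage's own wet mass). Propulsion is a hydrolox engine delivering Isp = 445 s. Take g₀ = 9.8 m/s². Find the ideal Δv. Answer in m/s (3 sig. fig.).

Stage wet mass = m₀ − payload = 57,760 − 2,270 = 55,490 kg.
Stage dry mass = ε × stage wet mass = 0.149 × 55,490 = 8,268.01 kg.
Burnout mass m_f = stage dry + payload = 8,268.01 + 2,270 = 10,538.01 kg.
v_e = Isp · g₀ = 445 × 9.8 = 4361.0 m/s.
Δv = v_e · ln(57,760/10,538.01) = 4361.0 × ln(5.481) = 4361.0 × 1.7013 ≈ 7419 m/s.

Δv ≈ 7420 m/s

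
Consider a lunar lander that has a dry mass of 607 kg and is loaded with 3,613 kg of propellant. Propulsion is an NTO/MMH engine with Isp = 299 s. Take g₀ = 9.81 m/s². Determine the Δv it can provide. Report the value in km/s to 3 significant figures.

v_e = Isp · g₀ = 299 × 9.81 = 2933.2 m/s.
m₀ = m_dry + m_prop = 607 + 3,613 = 4,220 kg.
Δv = v_e · ln(m₀/m_f) = 2933.2 × ln(6.952) = 2933.2 × 1.9391 ≈ 5687.6 m/s.

Δv ≈ 5.69 km/s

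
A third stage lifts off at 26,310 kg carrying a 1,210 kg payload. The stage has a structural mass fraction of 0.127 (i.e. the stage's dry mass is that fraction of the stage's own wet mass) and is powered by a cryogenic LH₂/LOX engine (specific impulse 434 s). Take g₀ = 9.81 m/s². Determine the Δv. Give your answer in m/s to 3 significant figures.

Δv ≈ 7620 m/s

Stage wet mass = m₀ − payload = 26,310 − 1,210 = 25,100 kg.
Stage dry mass = ε × stage wet mass = 0.127 × 25,100 = 3,187.7 kg.
Burnout mass m_f = stage dry + payload = 3,187.7 + 1,210 = 4,397.7 kg.
v_e = Isp · g₀ = 434 × 9.81 = 4257.5 m/s.
By the Tsiolkovsky rocket equation, Δv = v_e · ln(26,310/4,397.7) = 4257.5 × ln(5.983) = 4257.5 × 1.7889 ≈ 7616 m/s.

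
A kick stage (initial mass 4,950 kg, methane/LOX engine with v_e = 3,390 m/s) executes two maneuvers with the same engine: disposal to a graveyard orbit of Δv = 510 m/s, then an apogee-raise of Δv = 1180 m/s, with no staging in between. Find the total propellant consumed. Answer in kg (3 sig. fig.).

After the first burn: m = 4950 × exp(−510/3390.0) = 4950 × 0.86033 = 4,258.63 kg.
After the second burn: m = 4,258.63 × exp(−1180/3390.0) = 4,258.63 × 0.70604 = 3,006.76 kg.
Total propellant = m₀ − m_final = 4950 − 3,006.76 = 1,943.24 kg.

total propellant consumed ≈ 1940 kg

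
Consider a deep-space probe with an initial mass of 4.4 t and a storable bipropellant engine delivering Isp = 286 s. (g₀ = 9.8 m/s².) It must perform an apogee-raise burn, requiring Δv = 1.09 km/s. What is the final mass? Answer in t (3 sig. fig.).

final mass ≈ 2.98 t

v_e = Isp · g₀ = 286 × 9.8 = 2802.8 m/s.
By the Tsiolkovsky rocket equation, m₀/m_f = exp(Δv / v_e) = exp(1090 / 2802.8) = exp(0.3889) = 1.4754.
m_f = m₀ / 1.4754 = 4.4 / 1.4754 = 2.98224 t.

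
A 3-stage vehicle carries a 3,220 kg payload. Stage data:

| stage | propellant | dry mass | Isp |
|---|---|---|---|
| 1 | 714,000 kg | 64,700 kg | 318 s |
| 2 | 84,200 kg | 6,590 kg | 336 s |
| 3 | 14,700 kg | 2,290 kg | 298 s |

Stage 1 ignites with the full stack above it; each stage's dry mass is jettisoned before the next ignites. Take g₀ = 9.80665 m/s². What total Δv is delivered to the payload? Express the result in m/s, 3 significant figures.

Ignition mass of stage 1 = 714,000+64,700 + 84,200+6,590 + 14,700+2,290 + 3,220 = 889,700 kg.
Stage 1: m₀ = 889,700 kg, m_f = 889,700 − 714,000 = 175,700 kg; Δv = 318×9.80665×ln(5.064) = 3118.5×1.6221 ≈ 5059 m/s.
Stage 2: m₀ = 111,000 kg, m_f = 111,000 − 84,200 = 26,800 kg; Δv = 336×9.80665×ln(4.142) = 3295.0×1.4211 ≈ 4683 m/s.
Stage 3: m₀ = 20,210 kg, m_f = 20,210 − 14,700 = 5,510 kg; Δv = 298×9.80665×ln(3.668) = 2922.4×1.2996 ≈ 3798 m/s.
Total Δv = 5059 + 4683 + 3798 = 13540 m/s.

Δv ≈ 13500 m/s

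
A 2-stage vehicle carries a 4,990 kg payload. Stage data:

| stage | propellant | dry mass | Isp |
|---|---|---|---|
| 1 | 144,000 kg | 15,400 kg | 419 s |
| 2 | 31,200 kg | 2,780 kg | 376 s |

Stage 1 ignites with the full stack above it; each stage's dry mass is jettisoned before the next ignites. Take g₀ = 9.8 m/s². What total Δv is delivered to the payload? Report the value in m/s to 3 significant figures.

Δv ≈ 11300 m/s

Ignition mass of stage 1 = 144,000+15,400 + 31,200+2,780 + 4,990 = 198,370 kg.
Stage 1: m₀ = 198,370 kg, m_f = 198,370 − 144,000 = 54,370 kg; Δv = 419×9.8×ln(3.649) = 4106.2×1.2943 ≈ 5315 m/s.
Stage 2: m₀ = 38,970 kg, m_f = 38,970 − 31,200 = 7,770 kg; Δv = 376×9.8×ln(5.015) = 3684.8×1.6125 ≈ 5942 m/s.
Total Δv = 5315 + 5942 = 11257 m/s.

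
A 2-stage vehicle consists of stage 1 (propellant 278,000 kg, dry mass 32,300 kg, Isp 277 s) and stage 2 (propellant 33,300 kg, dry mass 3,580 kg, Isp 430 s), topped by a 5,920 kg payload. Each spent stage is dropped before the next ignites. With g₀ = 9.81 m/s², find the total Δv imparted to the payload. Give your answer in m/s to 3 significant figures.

Ignition mass of stage 1 = 278,000+32,300 + 33,300+3,580 + 5,920 = 353,100 kg.
Stage 1: m₀ = 353,100 kg, m_f = 353,100 − 278,000 = 75,100 kg; Δv = 277×9.81×ln(4.702) = 2717.4×1.5479 ≈ 4206 m/s.
Stage 2: m₀ = 42,800 kg, m_f = 42,800 − 33,300 = 9,500 kg; Δv = 430×9.81×ln(4.505) = 4218.3×1.5052 ≈ 6350 m/s.
Total Δv = 4206 + 6350 = 10556 m/s.

Δv ≈ 10600 m/s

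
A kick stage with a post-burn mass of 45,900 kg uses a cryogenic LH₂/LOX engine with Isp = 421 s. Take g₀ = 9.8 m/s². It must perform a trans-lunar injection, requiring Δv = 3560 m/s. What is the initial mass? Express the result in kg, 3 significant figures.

v_e = Isp · g₀ = 421 × 9.8 = 4125.8 m/s.
Rocket equation: m₀/m_f = exp(Δv / v_e) = exp(3560 / 4125.8) = exp(0.8629) = 2.3699.
m₀ = m_f × 2.3699 = 45,900 × 2.3699 = 108,778 kg.

initial mass ≈ 109000 kg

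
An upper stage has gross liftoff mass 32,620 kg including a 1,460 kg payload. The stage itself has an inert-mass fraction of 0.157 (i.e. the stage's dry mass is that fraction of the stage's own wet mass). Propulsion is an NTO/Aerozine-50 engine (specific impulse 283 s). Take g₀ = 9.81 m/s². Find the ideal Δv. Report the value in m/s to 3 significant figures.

Δv ≈ 4540 m/s

Stage wet mass = m₀ − payload = 32,620 − 1,460 = 31,160 kg.
Stage dry mass = ε × stage wet mass = 0.157 × 31,160 = 4,892.12 kg.
Burnout mass m_f = stage dry + payload = 4,892.12 + 1,460 = 6,352.12 kg.
v_e = Isp · g₀ = 283 × 9.81 = 2776.2 m/s.
Rocket equation: Δv = v_e · ln(32,620/6,352.12) = 2776.2 × ln(5.135) = 2776.2 × 1.6361 ≈ 4542 m/s.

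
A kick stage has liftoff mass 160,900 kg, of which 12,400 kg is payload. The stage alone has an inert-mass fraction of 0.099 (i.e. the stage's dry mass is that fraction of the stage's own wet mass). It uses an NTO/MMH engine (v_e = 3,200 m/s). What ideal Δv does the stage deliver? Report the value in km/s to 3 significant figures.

Stage wet mass = m₀ − payload = 160,900 − 12,400 = 148,500 kg.
Stage dry mass = ε × stage wet mass = 0.099 × 148,500 = 14,701.5 kg.
Burnout mass m_f = stage dry + payload = 14,701.5 + 12,400 = 27,101.5 kg.
From the ideal rocket equation, Δv = v_e · ln(160,900/27,101.5) = 3200.0 × ln(5.937) = 3200.0 × 1.7812 ≈ 5700 m/s.

Δv ≈ 5.70 km/s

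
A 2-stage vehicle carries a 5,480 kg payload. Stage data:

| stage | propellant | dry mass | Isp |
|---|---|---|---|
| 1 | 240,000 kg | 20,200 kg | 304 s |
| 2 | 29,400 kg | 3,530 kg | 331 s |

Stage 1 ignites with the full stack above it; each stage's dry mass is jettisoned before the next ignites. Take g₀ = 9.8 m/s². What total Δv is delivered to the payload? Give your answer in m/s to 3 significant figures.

Ignition mass of stage 1 = 240,000+20,200 + 29,400+3,530 + 5,480 = 298,610 kg.
Stage 1: m₀ = 298,610 kg, m_f = 298,610 − 240,000 = 58,610 kg; Δv = 304×9.8×ln(5.095) = 2979.2×1.6282 ≈ 4851 m/s.
Stage 2: m₀ = 38,410 kg, m_f = 38,410 − 29,400 = 9,010 kg; Δv = 331×9.8×ln(4.263) = 3243.8×1.4500 ≈ 4703 m/s.
Total Δv = 4851 + 4703 = 9554 m/s.

Δv ≈ 9550 m/s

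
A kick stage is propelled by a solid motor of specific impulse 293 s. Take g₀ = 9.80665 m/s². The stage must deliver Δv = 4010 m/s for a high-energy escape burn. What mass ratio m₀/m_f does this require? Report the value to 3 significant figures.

v_e = Isp · g₀ = 293 × 9.80665 = 2873.3 m/s.
m₀/m_f = exp(Δv / v_e) = exp(4010 / 2873.3) = exp(1.3956) = 4.0373.

mass ratio ≈ 4.04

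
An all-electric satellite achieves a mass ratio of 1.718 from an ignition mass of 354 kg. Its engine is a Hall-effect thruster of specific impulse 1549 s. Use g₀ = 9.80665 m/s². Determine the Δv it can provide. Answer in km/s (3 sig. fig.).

Δv ≈ 8.22 km/s

v_e = Isp · g₀ = 1549 × 9.80665 = 15190.5 m/s.
By the Tsiolkovsky rocket equation, Δv = v_e · ln(1.718) = 15190.5 × 0.5412 ≈ 8220.5 m/s.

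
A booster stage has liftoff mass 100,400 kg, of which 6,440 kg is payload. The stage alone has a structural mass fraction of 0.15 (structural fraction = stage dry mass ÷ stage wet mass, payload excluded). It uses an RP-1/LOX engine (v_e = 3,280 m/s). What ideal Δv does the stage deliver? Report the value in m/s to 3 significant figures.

Δv ≈ 5210 m/s

Stage wet mass = m₀ − payload = 100,400 − 6,440 = 93,960 kg.
Stage dry mass = ε × stage wet mass = 0.15 × 93,960 = 14,094 kg.
Burnout mass m_f = stage dry + payload = 14,094 + 6,440 = 20,534 kg.
Δv = v_e · ln(100,400/20,534) = 3280.0 × ln(4.889) = 3280.0 × 1.5871 ≈ 5206 m/s.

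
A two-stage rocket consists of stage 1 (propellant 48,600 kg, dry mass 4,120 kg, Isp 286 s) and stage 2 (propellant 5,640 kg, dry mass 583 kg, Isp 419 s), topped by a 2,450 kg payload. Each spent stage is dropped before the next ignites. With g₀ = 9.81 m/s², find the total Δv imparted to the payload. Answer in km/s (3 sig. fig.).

Ignition mass of stage 1 = 48,600+4,120 + 5,640+583 + 2,450 = 61,393 kg.
Stage 1: m₀ = 61,393 kg, m_f = 61,393 − 48,600 = 12,793 kg; Δv = 286×9.81×ln(4.799) = 2805.7×1.5684 ≈ 4400 m/s.
Stage 2: m₀ = 8,673 kg, m_f = 8,673 − 5,640 = 3,033 kg; Δv = 419×9.81×ln(2.86) = 4110.4×1.0507 ≈ 4319 m/s.
Total Δv = 4400 + 4319 = 8719 m/s.

Δv ≈ 8.72 km/s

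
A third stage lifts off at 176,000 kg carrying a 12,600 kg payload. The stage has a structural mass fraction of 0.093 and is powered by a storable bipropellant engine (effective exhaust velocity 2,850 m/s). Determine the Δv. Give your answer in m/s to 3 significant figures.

Stage wet mass = m₀ − payload = 176,000 − 12,600 = 163,400 kg.
Stage dry mass = ε × stage wet mass = 0.093 × 163,400 = 15,196.2 kg.
Burnout mass m_f = stage dry + payload = 15,196.2 + 12,600 = 27,796.2 kg.
Δv = v_e · ln(176,000/27,796.2) = 2850.0 × ln(6.332) = 2850.0 × 1.8456 ≈ 5260 m/s.

Δv ≈ 5260 m/s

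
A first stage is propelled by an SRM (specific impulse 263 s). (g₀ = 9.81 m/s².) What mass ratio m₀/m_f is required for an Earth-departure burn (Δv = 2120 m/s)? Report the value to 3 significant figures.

v_e = Isp · g₀ = 263 × 9.81 = 2580.0 m/s.
From the ideal rocket equation, m₀/m_f = exp(Δv / v_e) = exp(2120 / 2580.0) = exp(0.8217) = 2.2744.

mass ratio ≈ 2.27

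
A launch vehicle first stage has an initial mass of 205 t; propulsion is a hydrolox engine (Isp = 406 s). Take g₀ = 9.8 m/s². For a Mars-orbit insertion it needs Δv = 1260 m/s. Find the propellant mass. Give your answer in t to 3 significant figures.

v_e = Isp · g₀ = 406 × 9.8 = 3978.8 m/s.
Using Δv = v_e ln(m₀/m_f): m₀/m_f = exp(Δv / v_e) = exp(1260 / 3978.8) = exp(0.3167) = 1.3726.
m_f = 205 / 1.3726 = 149.352 t, so propellant = m₀ − m_f = 205 − 149.352 = 55.648 t.

propellant mass ≈ 55.6 t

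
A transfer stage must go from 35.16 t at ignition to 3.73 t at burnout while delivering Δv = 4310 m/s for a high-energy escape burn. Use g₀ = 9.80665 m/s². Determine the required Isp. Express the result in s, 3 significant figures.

Isp ≈ 196 s

ln(m₀/m_f) = ln(35160/3730) = ln(9.426) = 2.2435.
v_e = Δv / ln(m₀/m_f) = 4310 / 2.2435 = 1921.1 m/s.
Isp = v_e / g₀ = 1921.1 / 9.80665 = 195.9 s.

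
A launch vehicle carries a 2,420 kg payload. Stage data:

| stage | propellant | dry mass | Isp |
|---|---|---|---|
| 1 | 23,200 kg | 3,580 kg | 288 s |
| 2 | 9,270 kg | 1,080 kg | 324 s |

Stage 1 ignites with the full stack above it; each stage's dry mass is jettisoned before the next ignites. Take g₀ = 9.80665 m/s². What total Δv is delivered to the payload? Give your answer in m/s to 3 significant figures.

Δv ≈ 6610 m/s

Ignition mass of stage 1 = 23,200+3,580 + 9,270+1,080 + 2,420 = 39,550 kg.
Stage 1: m₀ = 39,550 kg, m_f = 39,550 − 23,200 = 16,350 kg; Δv = 288×9.80665×ln(2.419) = 2824.3×0.8833 ≈ 2495 m/s.
Stage 2: m₀ = 12,770 kg, m_f = 12,770 − 9,270 = 3,500 kg; Δv = 324×9.80665×ln(3.649) = 3177.4×1.2943 ≈ 4113 m/s.
Total Δv = 2495 + 4113 = 6608 m/s.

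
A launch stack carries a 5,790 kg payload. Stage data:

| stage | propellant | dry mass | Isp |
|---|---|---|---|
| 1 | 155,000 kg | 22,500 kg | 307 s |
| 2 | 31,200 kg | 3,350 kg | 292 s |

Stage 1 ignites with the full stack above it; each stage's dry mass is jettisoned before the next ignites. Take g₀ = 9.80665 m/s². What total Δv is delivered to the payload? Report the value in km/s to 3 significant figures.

Δv ≈ 7.99 km/s

Ignition mass of stage 1 = 155,000+22,500 + 31,200+3,350 + 5,790 = 217,840 kg.
Stage 1: m₀ = 217,840 kg, m_f = 217,840 − 155,000 = 62,840 kg; Δv = 307×9.80665×ln(3.467) = 3010.6×1.2432 ≈ 3743 m/s.
Stage 2: m₀ = 40,340 kg, m_f = 40,340 − 31,200 = 9,140 kg; Δv = 292×9.80665×ln(4.414) = 2863.5×1.4847 ≈ 4251 m/s.
Total Δv = 3743 + 4251 = 7994 m/s.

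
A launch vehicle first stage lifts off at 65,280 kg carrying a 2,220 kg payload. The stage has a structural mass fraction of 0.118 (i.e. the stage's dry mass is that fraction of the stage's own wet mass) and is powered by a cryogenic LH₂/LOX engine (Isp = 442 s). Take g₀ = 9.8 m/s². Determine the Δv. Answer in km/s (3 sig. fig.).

Stage wet mass = m₀ − payload = 65,280 − 2,220 = 63,060 kg.
Stage dry mass = ε × stage wet mass = 0.118 × 63,060 = 7,441.08 kg.
Burnout mass m_f = stage dry + payload = 7,441.08 + 2,220 = 9,661.08 kg.
v_e = Isp · g₀ = 442 × 9.8 = 4331.6 m/s.
From the ideal rocket equation, Δv = v_e · ln(65,280/9,661.08) = 4331.6 × ln(6.757) = 4331.6 × 1.9106 ≈ 8276 m/s.

Δv ≈ 8.28 km/s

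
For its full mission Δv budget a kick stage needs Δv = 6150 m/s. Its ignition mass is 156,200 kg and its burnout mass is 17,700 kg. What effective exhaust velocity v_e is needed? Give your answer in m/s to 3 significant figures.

v_e ≈ 2820 m/s

ln(m₀/m_f) = ln(156200/17700) = ln(8.825) = 2.1776.
From the ideal rocket equation, v_e = Δv / ln(m₀/m_f) = 6150 / 2.1776 = 2824.2 m/s.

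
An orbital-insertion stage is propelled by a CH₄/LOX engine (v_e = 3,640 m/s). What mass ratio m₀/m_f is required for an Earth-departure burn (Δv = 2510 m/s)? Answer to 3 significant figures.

Rocket equation: m₀/m_f = exp(Δv / v_e) = exp(2510 / 3640.0) = exp(0.6896) = 1.9928.

mass ratio ≈ 1.99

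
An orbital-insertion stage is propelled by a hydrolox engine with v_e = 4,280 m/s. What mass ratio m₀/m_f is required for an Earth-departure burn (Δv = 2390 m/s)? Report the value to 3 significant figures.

mass ratio ≈ 1.75

By the Tsiolkovsky rocket equation, m₀/m_f = exp(Δv / v_e) = exp(2390 / 4280.0) = exp(0.5584) = 1.7479.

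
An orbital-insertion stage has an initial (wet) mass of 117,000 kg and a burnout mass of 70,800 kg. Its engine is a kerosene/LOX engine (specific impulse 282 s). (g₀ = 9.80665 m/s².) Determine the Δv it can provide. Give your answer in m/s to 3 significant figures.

v_e = Isp · g₀ = 282 × 9.80665 = 2765.5 m/s.
Rocket equation: Δv = v_e · ln(m₀/m_f) = 2765.5 × ln(1.653) = 2765.5 × 0.5023 ≈ 1389.1 m/s.

Δv ≈ 1390 m/s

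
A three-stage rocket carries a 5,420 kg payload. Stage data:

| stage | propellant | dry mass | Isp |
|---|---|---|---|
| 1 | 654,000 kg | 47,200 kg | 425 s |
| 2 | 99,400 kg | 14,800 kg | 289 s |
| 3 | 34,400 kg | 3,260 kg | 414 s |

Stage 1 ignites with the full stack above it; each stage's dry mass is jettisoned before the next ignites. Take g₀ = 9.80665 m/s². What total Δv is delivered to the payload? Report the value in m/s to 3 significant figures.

Ignition mass of stage 1 = 654,000+47,200 + 99,400+14,800 + 34,400+3,260 + 5,420 = 858,480 kg.
Stage 1: m₀ = 858,480 kg, m_f = 858,480 − 654,000 = 204,480 kg; Δv = 425×9.80665×ln(4.198) = 4167.8×1.4347 ≈ 5980 m/s.
Stage 2: m₀ = 157,280 kg, m_f = 157,280 − 99,400 = 57,880 kg; Δv = 289×9.80665×ln(2.717) = 2834.1×0.9997 ≈ 2833 m/s.
Stage 3: m₀ = 43,080 kg, m_f = 43,080 − 34,400 = 8,680 kg; Δv = 414×9.80665×ln(4.963) = 4060.0×1.6020 ≈ 6504 m/s.
Total Δv = 5980 + 2833 + 6504 = 15317 m/s.

Δv ≈ 15300 m/s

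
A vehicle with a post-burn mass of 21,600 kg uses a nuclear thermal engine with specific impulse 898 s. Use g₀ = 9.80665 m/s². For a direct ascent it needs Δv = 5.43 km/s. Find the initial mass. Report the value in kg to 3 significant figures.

initial mass ≈ 40000 kg

v_e = Isp · g₀ = 898 × 9.80665 = 8806.4 m/s.
Using Δv = v_e ln(m₀/m_f): m₀/m_f = exp(Δv / v_e) = exp(5430 / 8806.4) = exp(0.6166) = 1.8526.
m₀ = m_f × 1.8526 = 21,600 × 1.8526 = 40,016.2 kg.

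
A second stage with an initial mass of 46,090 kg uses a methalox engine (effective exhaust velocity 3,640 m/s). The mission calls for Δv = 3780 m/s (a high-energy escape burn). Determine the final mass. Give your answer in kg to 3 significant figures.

final mass ≈ 16300 kg

By the Tsiolkovsky rocket equation, m₀/m_f = exp(Δv / v_e) = exp(3780 / 3640.0) = exp(1.0385) = 2.8249.
m_f = m₀ / 2.8249 = 46,090 / 2.8249 = 16,315.6 kg.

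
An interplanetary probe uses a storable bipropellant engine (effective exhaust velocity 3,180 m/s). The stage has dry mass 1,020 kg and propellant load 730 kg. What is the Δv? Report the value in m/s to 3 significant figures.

m₀ = m_dry + m_prop = 1,020 + 730 = 1,750 kg.
Δv = v_e · ln(m₀/m_f) = 3180.0 × ln(1.716) = 3180.0 × 0.5398 ≈ 1716.6 m/s.

Δv ≈ 1720 m/s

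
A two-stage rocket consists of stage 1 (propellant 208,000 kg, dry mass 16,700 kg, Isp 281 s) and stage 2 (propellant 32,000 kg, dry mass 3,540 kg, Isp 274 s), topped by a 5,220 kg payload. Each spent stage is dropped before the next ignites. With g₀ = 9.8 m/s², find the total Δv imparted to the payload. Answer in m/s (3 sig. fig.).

Ignition mass of stage 1 = 208,000+16,700 + 32,000+3,540 + 5,220 = 265,460 kg.
Stage 1: m₀ = 265,460 kg, m_f = 265,460 − 208,000 = 57,460 kg; Δv = 281×9.8×ln(4.62) = 2753.8×1.5304 ≈ 4214 m/s.
Stage 2: m₀ = 40,760 kg, m_f = 40,760 − 32,000 = 8,760 kg; Δv = 274×9.8×ln(4.653) = 2685.2×1.5375 ≈ 4129 m/s.
Total Δv = 4214 + 4129 = 8343 m/s.

Δv ≈ 8340 m/s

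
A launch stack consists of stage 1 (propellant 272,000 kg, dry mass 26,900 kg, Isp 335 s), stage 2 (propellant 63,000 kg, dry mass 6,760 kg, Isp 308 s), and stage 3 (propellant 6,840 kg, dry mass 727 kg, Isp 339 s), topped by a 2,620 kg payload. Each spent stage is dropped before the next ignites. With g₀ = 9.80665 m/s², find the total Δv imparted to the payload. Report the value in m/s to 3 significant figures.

Ignition mass of stage 1 = 272,000+26,900 + 63,000+6,760 + 6,840+727 + 2,620 = 378,847 kg.
Stage 1: m₀ = 378,847 kg, m_f = 378,847 − 272,000 = 106,847 kg; Δv = 335×9.80665×ln(3.546) = 3285.2×1.2657 ≈ 4158 m/s.
Stage 2: m₀ = 79,947 kg, m_f = 79,947 − 63,000 = 16,947 kg; Δv = 308×9.80665×ln(4.717) = 3020.4×1.5513 ≈ 4686 m/s.
Stage 3: m₀ = 10,187 kg, m_f = 10,187 − 6,840 = 3,347 kg; Δv = 339×9.80665×ln(3.044) = 3324.5×1.1130 ≈ 3700 m/s.
Total Δv = 4158 + 4686 + 3700 = 12544 m/s.

Δv ≈ 12500 m/s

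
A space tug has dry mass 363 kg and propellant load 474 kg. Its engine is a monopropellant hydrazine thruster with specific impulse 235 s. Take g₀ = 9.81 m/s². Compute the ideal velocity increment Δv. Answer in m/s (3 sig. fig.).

v_e = Isp · g₀ = 235 × 9.81 = 2305.3 m/s.
m₀ = m_dry + m_prop = 363 + 474 = 837 kg.
Rocket equation: Δv = v_e · ln(m₀/m_f) = 2305.3 × ln(2.306) = 2305.3 × 0.8354 ≈ 1925.9 m/s.

Δv ≈ 1930 m/s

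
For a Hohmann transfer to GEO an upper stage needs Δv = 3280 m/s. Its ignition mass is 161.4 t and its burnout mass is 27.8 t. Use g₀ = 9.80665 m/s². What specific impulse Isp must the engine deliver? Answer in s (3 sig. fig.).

Isp ≈ 190 s

ln(m₀/m_f) = ln(161400/27800) = ln(5.806) = 1.7588.
By the Tsiolkovsky rocket equation, v_e = Δv / ln(m₀/m_f) = 3280 / 1.7588 = 1864.9 m/s.
Isp = v_e / g₀ = 1864.9 / 9.80665 = 190.2 s.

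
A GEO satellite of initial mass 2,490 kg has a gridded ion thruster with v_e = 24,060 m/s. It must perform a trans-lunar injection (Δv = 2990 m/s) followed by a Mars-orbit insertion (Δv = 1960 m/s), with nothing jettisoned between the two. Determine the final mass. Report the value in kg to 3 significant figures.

After the first burn: m = 2490 × exp(−2990/24060.0) = 2490 × 0.88314 = 2,199.02 kg.
After the second burn: m = 2,199.02 × exp(−1960/24060.0) = 2,199.02 × 0.92177 = 2,026.99 kg.

final mass ≈ 2030 kg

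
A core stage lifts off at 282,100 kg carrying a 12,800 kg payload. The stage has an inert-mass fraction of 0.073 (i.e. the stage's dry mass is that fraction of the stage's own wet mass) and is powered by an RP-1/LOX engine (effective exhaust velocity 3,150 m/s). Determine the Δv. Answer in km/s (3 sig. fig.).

Δv ≈ 6.81 km/s

Stage wet mass = m₀ − payload = 282,100 − 12,800 = 269,300 kg.
Stage dry mass = ε × stage wet mass = 0.073 × 269,300 = 19,658.9 kg.
Burnout mass m_f = stage dry + payload = 19,658.9 + 12,800 = 32,458.9 kg.
From the ideal rocket equation, Δv = v_e · ln(282,100/32,458.9) = 3150.0 × ln(8.691) = 3150.0 × 2.1623 ≈ 6811 m/s.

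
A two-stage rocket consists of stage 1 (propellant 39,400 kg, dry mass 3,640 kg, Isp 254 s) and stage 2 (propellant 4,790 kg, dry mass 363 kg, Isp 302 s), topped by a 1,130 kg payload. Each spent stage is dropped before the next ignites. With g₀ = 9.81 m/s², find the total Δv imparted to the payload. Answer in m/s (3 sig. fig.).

Ignition mass of stage 1 = 39,400+3,640 + 4,790+363 + 1,130 = 49,323 kg.
Stage 1: m₀ = 49,323 kg, m_f = 49,323 − 39,400 = 9,923 kg; Δv = 254×9.81×ln(4.971) = 2491.7×1.6035 ≈ 3996 m/s.
Stage 2: m₀ = 6,283 kg, m_f = 6,283 − 4,790 = 1,493 kg; Δv = 302×9.81×ln(4.208) = 2962.6×1.4371 ≈ 4257 m/s.
Total Δv = 3996 + 4257 = 8253 m/s.

Δv ≈ 8250 m/s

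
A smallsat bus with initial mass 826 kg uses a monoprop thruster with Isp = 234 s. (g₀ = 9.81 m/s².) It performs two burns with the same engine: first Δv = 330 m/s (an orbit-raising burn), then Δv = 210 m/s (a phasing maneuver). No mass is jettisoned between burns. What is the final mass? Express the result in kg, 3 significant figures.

final mass ≈ 653 kg

v_e = Isp · g₀ = 234 × 9.81 = 2295.5 m/s.
After the first burn: m = 826 × exp(−330/2295.5) = 826 × 0.86610 = 715.399 kg.
After the second burn: m = 715.399 × exp(−210/2295.5) = 715.399 × 0.91258 = 652.859 kg.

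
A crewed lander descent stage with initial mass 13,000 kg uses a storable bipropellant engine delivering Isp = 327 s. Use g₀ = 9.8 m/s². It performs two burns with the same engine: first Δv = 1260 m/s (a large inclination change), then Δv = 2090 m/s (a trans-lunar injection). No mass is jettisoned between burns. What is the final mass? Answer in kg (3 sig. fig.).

final mass ≈ 4570 kg

v_e = Isp · g₀ = 327 × 9.8 = 3204.6 m/s.
After the first burn: m = 13000 × exp(−1260/3204.6) = 13000 × 0.67490 = 8,773.7 kg.
After the second burn: m = 8,773.7 × exp(−2090/3204.6) = 8,773.7 × 0.52091 = 4,570.31 kg.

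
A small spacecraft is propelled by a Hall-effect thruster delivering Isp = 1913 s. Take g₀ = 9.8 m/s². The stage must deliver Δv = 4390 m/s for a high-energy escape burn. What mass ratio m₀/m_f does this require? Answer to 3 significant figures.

mass ratio ≈ 1.26

v_e = Isp · g₀ = 1913 × 9.8 = 18747.4 m/s.
From the ideal rocket equation, m₀/m_f = exp(Δv / v_e) = exp(4390 / 18747.4) = exp(0.2342) = 1.2639.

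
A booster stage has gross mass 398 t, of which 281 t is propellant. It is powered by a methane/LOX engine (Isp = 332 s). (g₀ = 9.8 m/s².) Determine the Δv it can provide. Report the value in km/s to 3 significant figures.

v_e = Isp · g₀ = 332 × 9.8 = 3253.6 m/s.
m_f = m₀ − m_prop = 398 − 281 = 117 t.
Δv = v_e · ln(m₀/m_f) = 3253.6 × ln(3.402) = 3253.6 × 1.2243 ≈ 3983.3 m/s.

Δv ≈ 3.98 km/s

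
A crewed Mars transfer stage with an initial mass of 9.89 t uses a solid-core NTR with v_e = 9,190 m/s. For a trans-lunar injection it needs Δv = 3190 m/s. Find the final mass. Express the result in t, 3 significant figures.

final mass ≈ 6.99 t

Rocket equation: m₀/m_f = exp(Δv / v_e) = exp(3190 / 9190.0) = exp(0.3471) = 1.4150.
m_f = m₀ / 1.4150 = 9.89 / 1.4150 = 6.9894 t.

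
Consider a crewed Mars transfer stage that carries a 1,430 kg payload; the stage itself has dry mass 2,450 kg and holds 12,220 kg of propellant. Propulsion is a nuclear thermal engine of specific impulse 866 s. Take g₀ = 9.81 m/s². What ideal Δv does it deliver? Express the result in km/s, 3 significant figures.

v_e = Isp · g₀ = 866 × 9.81 = 8495.5 m/s.
m₀ = payload + dry + propellant = 1,430 + 2,450 + 12,220 = 16,100 kg.
m_f = payload + dry = 1,430 + 2,450 = 3,880 kg.
Δv = v_e · ln(m₀/m_f) = 8495.5 × ln(4.149) = 8495.5 × 1.4230 ≈ 12088.9 m/s.

Δv ≈ 12.1 km/s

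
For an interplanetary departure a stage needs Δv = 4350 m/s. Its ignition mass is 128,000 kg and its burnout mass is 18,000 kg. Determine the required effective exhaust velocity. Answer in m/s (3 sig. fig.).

v_e ≈ 2220 m/s

ln(m₀/m_f) = ln(128000/18000) = ln(7.111) = 1.9617.
From the ideal rocket equation, v_e = Δv / ln(m₀/m_f) = 4350 / 1.9617 = 2217.5 m/s.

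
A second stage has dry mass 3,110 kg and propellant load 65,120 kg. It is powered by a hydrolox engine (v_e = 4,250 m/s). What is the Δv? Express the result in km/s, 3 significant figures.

m₀ = m_dry + m_prop = 3,110 + 65,120 = 68,230 kg.
Rocket equation: Δv = v_e · ln(m₀/m_f) = 4250.0 × ln(21.94) = 4250.0 × 3.0883 ≈ 13125.1 m/s.

Δv ≈ 13.1 km/s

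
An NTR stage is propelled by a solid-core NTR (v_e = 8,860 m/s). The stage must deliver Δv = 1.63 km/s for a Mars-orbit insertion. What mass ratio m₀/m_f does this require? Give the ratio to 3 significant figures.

Using Δv = v_e ln(m₀/m_f): m₀/m_f = exp(Δv / v_e) = exp(1630 / 8860.0) = exp(0.1840) = 1.2020.

mass ratio ≈ 1.20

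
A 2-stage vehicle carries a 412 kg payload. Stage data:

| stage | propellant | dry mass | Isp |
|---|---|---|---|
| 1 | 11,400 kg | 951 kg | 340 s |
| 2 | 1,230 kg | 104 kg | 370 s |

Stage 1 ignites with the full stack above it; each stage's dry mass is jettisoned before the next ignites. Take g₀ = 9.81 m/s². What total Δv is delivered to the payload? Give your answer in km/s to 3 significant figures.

Δv ≈ 9.94 km/s

Ignition mass of stage 1 = 11,400+951 + 1,230+104 + 412 = 14,097 kg.
Stage 1: m₀ = 14,097 kg, m_f = 14,097 − 11,400 = 2,697 kg; Δv = 340×9.81×ln(5.227) = 3335.4×1.6538 ≈ 5516 m/s.
Stage 2: m₀ = 1,746 kg, m_f = 1,746 − 1,230 = 516 kg; Δv = 370×9.81×ln(3.384) = 3629.7×1.2190 ≈ 4425 m/s.
Total Δv = 5516 + 4425 = 9941 m/s.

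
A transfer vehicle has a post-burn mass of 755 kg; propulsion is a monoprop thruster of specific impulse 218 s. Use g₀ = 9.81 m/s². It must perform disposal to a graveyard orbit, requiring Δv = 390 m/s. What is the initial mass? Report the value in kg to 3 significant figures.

initial mass ≈ 906 kg

v_e = Isp · g₀ = 218 × 9.81 = 2138.6 m/s.
Using Δv = v_e ln(m₀/m_f): m₀/m_f = exp(Δv / v_e) = exp(390 / 2138.6) = exp(0.1824) = 1.2001.
m₀ = m_f × 1.2001 = 755 × 1.2001 = 906.076 kg.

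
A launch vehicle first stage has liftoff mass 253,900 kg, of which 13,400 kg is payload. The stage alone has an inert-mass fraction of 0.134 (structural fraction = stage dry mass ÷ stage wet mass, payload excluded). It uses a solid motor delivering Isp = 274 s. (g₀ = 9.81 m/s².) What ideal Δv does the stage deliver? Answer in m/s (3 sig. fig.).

Stage wet mass = m₀ − payload = 253,900 − 13,400 = 240,500 kg.
Stage dry mass = ε × stage wet mass = 0.134 × 240,500 = 32,227 kg.
Burnout mass m_f = stage dry + payload = 32,227 + 13,400 = 45,627 kg.
v_e = Isp · g₀ = 274 × 9.81 = 2687.9 m/s.
From the ideal rocket equation, Δv = v_e · ln(253,900/45,627) = 2687.9 × ln(5.565) = 2687.9 × 1.7164 ≈ 4614 m/s.

Δv ≈ 4610 m/s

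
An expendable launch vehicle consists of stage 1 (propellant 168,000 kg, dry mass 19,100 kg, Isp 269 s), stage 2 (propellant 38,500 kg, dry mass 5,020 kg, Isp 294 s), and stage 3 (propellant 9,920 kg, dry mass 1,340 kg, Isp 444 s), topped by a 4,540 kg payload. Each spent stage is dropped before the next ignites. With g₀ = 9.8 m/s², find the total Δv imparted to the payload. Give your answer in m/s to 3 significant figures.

Δv ≈ 10300 m/s

Ignition mass of stage 1 = 168,000+19,100 + 38,500+5,020 + 9,920+1,340 + 4,540 = 246,420 kg.
Stage 1: m₀ = 246,420 kg, m_f = 246,420 − 168,000 = 78,420 kg; Δv = 269×9.8×ln(3.142) = 2636.2×1.1450 ≈ 3018 m/s.
Stage 2: m₀ = 59,320 kg, m_f = 59,320 − 38,500 = 20,820 kg; Δv = 294×9.8×ln(2.849) = 2881.2×1.0470 ≈ 3017 m/s.
Stage 3: m₀ = 15,800 kg, m_f = 15,800 − 9,920 = 5,880 kg; Δv = 444×9.8×ln(2.687) = 4351.2×0.9885 ≈ 4301 m/s.
Total Δv = 3018 + 3017 + 4301 = 10336 m/s.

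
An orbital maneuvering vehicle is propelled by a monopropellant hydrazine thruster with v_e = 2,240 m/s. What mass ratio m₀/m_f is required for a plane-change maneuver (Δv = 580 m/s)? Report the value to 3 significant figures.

mass ratio ≈ 1.30

m₀/m_f = exp(Δv / v_e) = exp(580 / 2240.0) = exp(0.2589) = 1.2955.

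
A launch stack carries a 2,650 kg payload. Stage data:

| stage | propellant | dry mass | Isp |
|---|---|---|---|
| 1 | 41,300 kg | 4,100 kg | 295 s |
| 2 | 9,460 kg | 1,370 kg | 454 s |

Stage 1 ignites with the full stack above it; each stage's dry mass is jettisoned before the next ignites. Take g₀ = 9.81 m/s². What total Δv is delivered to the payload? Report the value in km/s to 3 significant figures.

Ignition mass of stage 1 = 41,300+4,100 + 9,460+1,370 + 2,650 = 58,880 kg.
Stage 1: m₀ = 58,880 kg, m_f = 58,880 − 41,300 = 17,580 kg; Δv = 295×9.81×ln(3.349) = 2894.0×1.2087 ≈ 3498 m/s.
Stage 2: m₀ = 13,480 kg, m_f = 13,480 − 9,460 = 4,020 kg; Δv = 454×9.81×ln(3.353) = 4453.7×1.2099 ≈ 5389 m/s.
Total Δv = 3498 + 5389 = 8887 m/s.

Δv ≈ 8.89 km/s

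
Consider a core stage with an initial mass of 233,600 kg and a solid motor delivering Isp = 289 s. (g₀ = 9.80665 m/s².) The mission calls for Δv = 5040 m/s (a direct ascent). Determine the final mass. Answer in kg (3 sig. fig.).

v_e = Isp · g₀ = 289 × 9.80665 = 2834.1 m/s.
From the ideal rocket equation, m₀/m_f = exp(Δv / v_e) = exp(5040 / 2834.1) = exp(1.7783) = 5.9200.
m_f = m₀ / 5.9200 = 233,600 / 5.9200 = 39,459.5 kg.

final mass ≈ 39500 kg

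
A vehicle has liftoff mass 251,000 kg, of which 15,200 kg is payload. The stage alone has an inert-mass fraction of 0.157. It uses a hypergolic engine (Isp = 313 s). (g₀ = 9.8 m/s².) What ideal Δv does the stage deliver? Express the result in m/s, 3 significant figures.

Stage wet mass = m₀ − payload = 251,000 − 15,200 = 235,800 kg.
Stage dry mass = ε × stage wet mass = 0.157 × 235,800 = 37,020.6 kg.
Burnout mass m_f = stage dry + payload = 37,020.6 + 15,200 = 52,220.6 kg.
v_e = Isp · g₀ = 313 × 9.8 = 3067.4 m/s.
From the ideal rocket equation, Δv = v_e · ln(251,000/52,220.6) = 3067.4 × ln(4.807) = 3067.4 × 1.5700 ≈ 4816 m/s.

Δv ≈ 4820 m/s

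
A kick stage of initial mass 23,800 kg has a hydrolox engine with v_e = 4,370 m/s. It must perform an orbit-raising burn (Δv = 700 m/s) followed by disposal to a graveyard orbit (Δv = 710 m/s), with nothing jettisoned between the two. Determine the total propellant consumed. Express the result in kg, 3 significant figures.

total propellant consumed ≈ 6560 kg

After the first burn: m = 23800 × exp(−700/4370.0) = 23800 × 0.85199 = 20,277.4 kg.
After the second burn: m = 20,277.4 × exp(−710/4370.0) = 20,277.4 × 0.85004 = 17,236.6 kg.
Total propellant = m₀ − m_final = 23800 − 17,236.6 = 6,563.4 kg.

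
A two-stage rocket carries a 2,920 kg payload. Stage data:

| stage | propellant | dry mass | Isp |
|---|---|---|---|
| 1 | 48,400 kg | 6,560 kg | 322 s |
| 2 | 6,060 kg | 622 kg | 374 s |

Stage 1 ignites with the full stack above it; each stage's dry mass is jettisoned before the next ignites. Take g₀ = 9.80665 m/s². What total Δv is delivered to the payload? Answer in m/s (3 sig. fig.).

Ignition mass of stage 1 = 48,400+6,560 + 6,060+622 + 2,920 = 64,562 kg.
Stage 1: m₀ = 64,562 kg, m_f = 64,562 − 48,400 = 16,162 kg; Δv = 322×9.80665×ln(3.995) = 3157.7×1.3850 ≈ 4373 m/s.
Stage 2: m₀ = 9,602 kg, m_f = 9,602 − 6,060 = 3,542 kg; Δv = 374×9.80665×ln(2.711) = 3667.7×0.9973 ≈ 3658 m/s.
Total Δv = 4373 + 3658 = 8031 m/s.

Δv ≈ 8030 m/s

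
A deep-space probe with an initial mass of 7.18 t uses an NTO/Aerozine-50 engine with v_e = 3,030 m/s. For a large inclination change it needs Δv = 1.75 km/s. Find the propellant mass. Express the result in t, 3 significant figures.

propellant mass ≈ 3.15 t

m₀/m_f = exp(Δv / v_e) = exp(1750 / 3030.0) = exp(0.5776) = 1.7817.
m_f = 7.18 / 1.7817 = 4.02986 t, so propellant = m₀ − m_f = 7.18 − 4.02986 = 3.15014 t.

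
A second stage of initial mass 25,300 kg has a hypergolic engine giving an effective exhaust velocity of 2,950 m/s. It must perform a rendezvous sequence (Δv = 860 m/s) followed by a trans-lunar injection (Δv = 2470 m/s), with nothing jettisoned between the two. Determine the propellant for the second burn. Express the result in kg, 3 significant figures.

propellant for the second burn ≈ 10700 kg

After the first burn: m = 25300 × exp(−860/2950.0) = 25300 × 0.74712 = 18,902.1 kg.
After the second burn: m = 18,902.1 × exp(−2470/2950.0) = 18,902.1 × 0.43288 = 8,182.34 kg.
Second-burn propellant = 18,902.1 − 8,182.34 = 10,719.76 kg.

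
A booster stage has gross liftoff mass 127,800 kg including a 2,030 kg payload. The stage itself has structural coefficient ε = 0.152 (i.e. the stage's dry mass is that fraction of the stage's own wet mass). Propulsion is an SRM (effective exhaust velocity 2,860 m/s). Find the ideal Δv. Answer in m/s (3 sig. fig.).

Stage wet mass = m₀ − payload = 127,800 − 2,030 = 125,770 kg.
Stage dry mass = ε × stage wet mass = 0.152 × 125,770 = 19,117 kg.
Burnout mass m_f = stage dry + payload = 19,117 + 2,030 = 21,147 kg.
Rocket equation: Δv = v_e · ln(127,800/21,147) = 2860.0 × ln(6.043) = 2860.0 × 1.7990 ≈ 5145 m/s.

Δv ≈ 5150 m/s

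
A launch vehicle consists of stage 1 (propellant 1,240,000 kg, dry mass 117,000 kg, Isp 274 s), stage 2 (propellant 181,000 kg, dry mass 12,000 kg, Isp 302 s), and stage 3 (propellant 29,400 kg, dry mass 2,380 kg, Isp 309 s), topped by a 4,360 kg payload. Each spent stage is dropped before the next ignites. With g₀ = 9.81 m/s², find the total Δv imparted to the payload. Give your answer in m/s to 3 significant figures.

Ignition mass of stage 1 = 1,240,000+117,000 + 181,000+12,000 + 29,400+2,380 + 4,360 = 1,586,140 kg.
Stage 1: m₀ = 1,586,140 kg, m_f = 1,586,140 − 1,240,000 = 346,140 kg; Δv = 274×9.81×ln(4.582) = 2687.9×1.5222 ≈ 4092 m/s.
Stage 2: m₀ = 229,140 kg, m_f = 229,140 − 181,000 = 48,140 kg; Δv = 302×9.81×ln(4.76) = 2962.6×1.5602 ≈ 4622 m/s.
Stage 3: m₀ = 36,140 kg, m_f = 36,140 − 29,400 = 6,740 kg; Δv = 309×9.81×ln(5.362) = 3031.3×1.6793 ≈ 5091 m/s.
Total Δv = 4092 + 4622 + 5091 = 13805 m/s.

Δv ≈ 13800 m/s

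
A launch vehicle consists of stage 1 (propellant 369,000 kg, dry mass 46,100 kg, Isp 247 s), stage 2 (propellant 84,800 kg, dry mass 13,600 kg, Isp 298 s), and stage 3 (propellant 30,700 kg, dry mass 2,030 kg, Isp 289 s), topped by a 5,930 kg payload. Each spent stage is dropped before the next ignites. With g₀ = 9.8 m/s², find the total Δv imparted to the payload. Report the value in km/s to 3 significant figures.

Ignition mass of stage 1 = 369,000+46,100 + 84,800+13,600 + 30,700+2,030 + 5,930 = 552,160 kg.
Stage 1: m₀ = 552,160 kg, m_f = 552,160 − 369,000 = 183,160 kg; Δv = 247×9.8×ln(3.015) = 2420.6×1.1035 ≈ 2671 m/s.
Stage 2: m₀ = 137,060 kg, m_f = 137,060 − 84,800 = 52,260 kg; Δv = 298×9.8×ln(2.623) = 2920.4×0.9642 ≈ 2816 m/s.
Stage 3: m₀ = 38,660 kg, m_f = 38,660 − 30,700 = 7,960 kg; Δv = 289×9.8×ln(4.857) = 2832.2×1.5804 ≈ 4476 m/s.
Total Δv = 2671 + 2816 + 4476 = 9963 m/s.

Δv ≈ 9.96 km/s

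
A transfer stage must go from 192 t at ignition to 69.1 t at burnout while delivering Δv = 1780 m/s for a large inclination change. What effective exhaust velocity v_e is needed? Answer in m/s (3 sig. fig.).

ln(m₀/m_f) = ln(192000/69100) = ln(2.779) = 1.0219.
Using Δv = v_e ln(m₀/m_f): v_e = Δv / ln(m₀/m_f) = 1780 / 1.0219 = 1741.8 m/s.

v_e ≈ 1740 m/s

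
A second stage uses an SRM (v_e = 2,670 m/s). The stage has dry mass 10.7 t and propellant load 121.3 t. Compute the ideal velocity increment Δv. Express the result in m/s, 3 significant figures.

Δv ≈ 6710 m/s

m₀ = m_dry + m_prop = 10.7 + 121.3 = 132 t.
Δv = v_e · ln(m₀/m_f) = 2670.0 × ln(12.34) = 2670.0 × 2.5126 ≈ 6708.5 m/s.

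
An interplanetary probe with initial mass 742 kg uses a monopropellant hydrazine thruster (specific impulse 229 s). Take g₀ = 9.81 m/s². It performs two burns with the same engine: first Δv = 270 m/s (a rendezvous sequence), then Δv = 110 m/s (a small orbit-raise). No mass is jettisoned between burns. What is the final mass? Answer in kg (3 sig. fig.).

v_e = Isp · g₀ = 229 × 9.81 = 2246.5 m/s.
After the first burn: m = 742 × exp(−270/2246.5) = 742 × 0.88675 = 657.969 kg.
After the second burn: m = 657.969 × exp(−110/2246.5) = 657.969 × 0.95221 = 626.525 kg.

final mass ≈ 627 kg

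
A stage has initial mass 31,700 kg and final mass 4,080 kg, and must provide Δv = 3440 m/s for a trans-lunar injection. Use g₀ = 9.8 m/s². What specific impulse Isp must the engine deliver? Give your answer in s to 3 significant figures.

Isp ≈ 171 s

ln(m₀/m_f) = ln(31700/4080) = ln(7.77) = 2.0502.
By the Tsiolkovsky rocket equation, v_e = Δv / ln(m₀/m_f) = 3440 / 2.0502 = 1677.9 m/s.
Isp = v_e / g₀ = 1677.9 / 9.8 = 171.2 s.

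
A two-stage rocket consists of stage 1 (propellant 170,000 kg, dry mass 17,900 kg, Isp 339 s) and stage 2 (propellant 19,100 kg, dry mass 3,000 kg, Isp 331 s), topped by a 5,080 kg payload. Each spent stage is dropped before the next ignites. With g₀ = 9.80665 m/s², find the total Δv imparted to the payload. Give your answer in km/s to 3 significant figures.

Δv ≈ 9.13 km/s

Ignition mass of stage 1 = 170,000+17,900 + 19,100+3,000 + 5,080 = 215,080 kg.
Stage 1: m₀ = 215,080 kg, m_f = 215,080 − 170,000 = 45,080 kg; Δv = 339×9.80665×ln(4.771) = 3324.5×1.5626 ≈ 5195 m/s.
Stage 2: m₀ = 27,180 kg, m_f = 27,180 − 19,100 = 8,080 kg; Δv = 331×9.80665×ln(3.364) = 3246.0×1.2131 ≈ 3938 m/s.
Total Δv = 5195 + 3938 = 9133 m/s.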